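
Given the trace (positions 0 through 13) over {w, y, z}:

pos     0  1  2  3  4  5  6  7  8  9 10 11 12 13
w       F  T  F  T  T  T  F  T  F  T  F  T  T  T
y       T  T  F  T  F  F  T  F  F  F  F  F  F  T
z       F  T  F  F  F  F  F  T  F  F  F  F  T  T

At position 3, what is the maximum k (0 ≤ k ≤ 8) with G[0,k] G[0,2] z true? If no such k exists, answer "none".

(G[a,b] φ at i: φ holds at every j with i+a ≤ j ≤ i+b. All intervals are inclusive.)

G[0,2] z must hold from j=3 onward; find where it first fails.
  j=3: fails → no k works.

none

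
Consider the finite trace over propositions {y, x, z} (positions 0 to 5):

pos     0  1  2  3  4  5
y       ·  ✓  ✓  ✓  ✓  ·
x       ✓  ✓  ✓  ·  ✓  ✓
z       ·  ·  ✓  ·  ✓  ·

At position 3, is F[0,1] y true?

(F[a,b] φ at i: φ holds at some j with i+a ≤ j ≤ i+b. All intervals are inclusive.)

Check y at each j in [3,4]:
  j=3: true
  j=4: true
Found at j=3 → formula holds.

True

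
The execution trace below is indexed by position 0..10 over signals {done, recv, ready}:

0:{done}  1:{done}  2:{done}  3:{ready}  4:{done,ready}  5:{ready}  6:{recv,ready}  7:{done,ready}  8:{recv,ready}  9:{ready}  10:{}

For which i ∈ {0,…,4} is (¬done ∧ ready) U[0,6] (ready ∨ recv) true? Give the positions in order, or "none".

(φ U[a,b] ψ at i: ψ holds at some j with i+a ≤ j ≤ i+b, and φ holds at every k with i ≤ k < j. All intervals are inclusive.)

3, 4

Evaluate at each i in [0,4]:
  i=0: ✗ (lhs fails at k=0 before rhs at j=3)
  i=1: ✗ (lhs fails at k=1 before rhs at j=3)
  i=2: ✗ (lhs fails at k=2 before rhs at j=3)
  i=3: ✓ (rhs at j=3)
  i=4: ✓ (rhs at j=4)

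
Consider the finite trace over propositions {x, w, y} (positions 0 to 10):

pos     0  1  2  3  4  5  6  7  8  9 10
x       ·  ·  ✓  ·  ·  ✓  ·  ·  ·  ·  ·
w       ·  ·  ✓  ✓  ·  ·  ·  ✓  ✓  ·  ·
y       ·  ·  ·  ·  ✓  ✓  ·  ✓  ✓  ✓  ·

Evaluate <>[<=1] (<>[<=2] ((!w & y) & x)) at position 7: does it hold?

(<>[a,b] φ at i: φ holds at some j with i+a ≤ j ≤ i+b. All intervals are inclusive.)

Check <>[<=2] ((!w & y) & x) at each j in [7,8]:
  j=7: fails (none in [7,9])
  j=8: fails (none in [8,10])
No position in the window satisfies it → formula fails.

False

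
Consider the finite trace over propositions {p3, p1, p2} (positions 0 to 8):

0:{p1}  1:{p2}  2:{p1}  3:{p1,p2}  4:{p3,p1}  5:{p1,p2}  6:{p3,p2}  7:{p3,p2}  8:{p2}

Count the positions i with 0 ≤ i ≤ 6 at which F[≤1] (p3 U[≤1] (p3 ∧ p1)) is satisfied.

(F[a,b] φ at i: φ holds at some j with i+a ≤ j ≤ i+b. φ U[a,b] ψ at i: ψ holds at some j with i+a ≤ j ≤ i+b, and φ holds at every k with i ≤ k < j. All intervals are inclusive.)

2

Evaluate at each i in [0,6]:
  i=0: ✗ (none in [0,1])
  i=1: ✗ (none in [1,2])
  i=2: ✗ (none in [2,3])
  i=3: ✓ (witness j=4)
  i=4: ✓ (witness j=4)
  i=5: ✗ (none in [5,6])
  i=6: ✗ (none in [6,7])
Positions where it holds: {3, 4} → 2.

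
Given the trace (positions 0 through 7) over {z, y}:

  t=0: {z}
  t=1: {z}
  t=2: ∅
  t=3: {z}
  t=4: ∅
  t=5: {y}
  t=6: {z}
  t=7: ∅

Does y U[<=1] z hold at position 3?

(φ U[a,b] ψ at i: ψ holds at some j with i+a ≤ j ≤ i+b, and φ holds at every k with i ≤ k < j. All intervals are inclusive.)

True

Need some j in [3,4] with z, and y at every k in [3,j-1].
  j=3: z holds; no prefix to check → satisfied.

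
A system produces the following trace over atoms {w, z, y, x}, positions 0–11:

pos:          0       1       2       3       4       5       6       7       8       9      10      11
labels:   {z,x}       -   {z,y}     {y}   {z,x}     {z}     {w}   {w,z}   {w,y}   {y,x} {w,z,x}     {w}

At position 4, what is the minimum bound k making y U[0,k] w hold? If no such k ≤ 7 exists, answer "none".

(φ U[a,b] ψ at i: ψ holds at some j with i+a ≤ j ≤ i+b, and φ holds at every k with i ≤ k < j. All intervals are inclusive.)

Need earliest j ≥ 4 with w, and y at every k in [4,j-1].
  j=4: rhs fails.
  j=5: rhs fails.
  j=6: rhs holds but lhs fails at k=4.
  j=7: rhs holds but lhs fails at k=4.
  j=8: rhs holds but lhs fails at k=4.
  j=9: rhs fails.
  j=10: rhs holds but lhs fails at k=4.
  j=11: rhs holds but lhs fails at k=4.
No witness within the range → none.

none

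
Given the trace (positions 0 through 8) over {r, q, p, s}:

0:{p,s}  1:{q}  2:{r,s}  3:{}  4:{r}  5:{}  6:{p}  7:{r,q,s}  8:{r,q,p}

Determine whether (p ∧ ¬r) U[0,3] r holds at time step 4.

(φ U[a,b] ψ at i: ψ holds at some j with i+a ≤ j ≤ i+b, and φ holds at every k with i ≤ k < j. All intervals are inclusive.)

Need some j in [4,7] with r, and (p ∧ ¬r) at every k in [4,j-1].
  j=4: r holds; no prefix to check → satisfied.

Yes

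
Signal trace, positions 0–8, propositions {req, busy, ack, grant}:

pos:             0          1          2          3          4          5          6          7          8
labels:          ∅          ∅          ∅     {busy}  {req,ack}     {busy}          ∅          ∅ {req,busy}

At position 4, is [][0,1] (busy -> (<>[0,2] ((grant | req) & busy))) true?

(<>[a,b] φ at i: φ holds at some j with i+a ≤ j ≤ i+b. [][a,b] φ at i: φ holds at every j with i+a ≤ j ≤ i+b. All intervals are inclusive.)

No

Check (busy -> (<>[0,2] ((grant | req) & busy))) at every j in [4,5]:
  j=4: antecedent false → ✓
  j=5: antecedent true; consequent fails (none in [5,7]) → ✗
Fails at j=5 → formula fails.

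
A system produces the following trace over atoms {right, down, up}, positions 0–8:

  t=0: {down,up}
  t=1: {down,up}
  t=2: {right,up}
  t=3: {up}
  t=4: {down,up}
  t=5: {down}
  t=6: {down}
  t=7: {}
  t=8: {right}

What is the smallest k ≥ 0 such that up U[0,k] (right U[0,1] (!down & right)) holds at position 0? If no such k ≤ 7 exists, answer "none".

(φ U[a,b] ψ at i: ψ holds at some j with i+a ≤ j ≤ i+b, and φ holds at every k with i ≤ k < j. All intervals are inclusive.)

2

Need earliest j ≥ 0 with (right U[0,1] (!down & right)), and up at every k in [0,j-1].
  j=0: rhs fails.
  j=1: rhs fails.
  j=2: rhs holds; lhs holds on [0,1]. k = 2.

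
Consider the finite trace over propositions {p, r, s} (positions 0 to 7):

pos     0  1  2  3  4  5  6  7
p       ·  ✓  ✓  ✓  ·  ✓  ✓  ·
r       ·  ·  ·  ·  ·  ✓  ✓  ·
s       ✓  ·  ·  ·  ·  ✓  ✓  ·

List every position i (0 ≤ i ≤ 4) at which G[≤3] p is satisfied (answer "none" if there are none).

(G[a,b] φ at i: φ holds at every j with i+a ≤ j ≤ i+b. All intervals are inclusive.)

Evaluate at each i in [0,4]:
  i=0: ✗ (fails at j=0)
  i=1: ✗ (fails at j=4)
  i=2: ✗ (fails at j=4)
  i=3: ✗ (fails at j=4)
  i=4: ✗ (fails at j=4)

none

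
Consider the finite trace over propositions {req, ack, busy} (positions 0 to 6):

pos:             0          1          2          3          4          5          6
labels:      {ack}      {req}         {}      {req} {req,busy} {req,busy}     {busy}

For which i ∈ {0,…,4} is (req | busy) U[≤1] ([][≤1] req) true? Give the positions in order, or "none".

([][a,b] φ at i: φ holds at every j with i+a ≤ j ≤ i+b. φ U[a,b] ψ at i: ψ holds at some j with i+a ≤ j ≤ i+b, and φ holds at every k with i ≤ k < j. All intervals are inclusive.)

Evaluate at each i in [0,4]:
  i=0: ✗ (no rhs in [0,1])
  i=1: ✗ (no rhs in [1,2])
  i=2: ✗ (lhs fails at k=2 before rhs at j=3)
  i=3: ✓ (rhs at j=3)
  i=4: ✓ (rhs at j=4)

3, 4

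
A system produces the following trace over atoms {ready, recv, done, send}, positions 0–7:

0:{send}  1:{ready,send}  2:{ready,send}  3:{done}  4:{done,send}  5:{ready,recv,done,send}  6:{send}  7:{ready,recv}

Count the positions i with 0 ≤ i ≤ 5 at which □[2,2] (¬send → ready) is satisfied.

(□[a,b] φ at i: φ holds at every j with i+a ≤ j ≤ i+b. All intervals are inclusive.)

5

Evaluate at each i in [0,5]:
  i=0: ✓ (all of [2,2])
  i=1: ✗ (fails at j=3)
  i=2: ✓ (all of [4,4])
  i=3: ✓ (all of [5,5])
  i=4: ✓ (all of [6,6])
  i=5: ✓ (all of [7,7])
Positions where it holds: {0, 2, 3, 4, 5} → 5.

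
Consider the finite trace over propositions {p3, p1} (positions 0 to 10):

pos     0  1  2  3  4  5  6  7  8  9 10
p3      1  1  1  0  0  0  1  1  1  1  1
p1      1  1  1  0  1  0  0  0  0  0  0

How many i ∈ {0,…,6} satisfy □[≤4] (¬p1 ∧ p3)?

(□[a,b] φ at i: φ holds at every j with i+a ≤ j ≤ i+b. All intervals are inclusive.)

Evaluate at each i in [0,6]:
  i=0: ✗ (fails at j=0)
  i=1: ✗ (fails at j=1)
  i=2: ✗ (fails at j=2)
  i=3: ✗ (fails at j=3)
  i=4: ✗ (fails at j=4)
  i=5: ✗ (fails at j=5)
  i=6: ✓ (all of [6,10])
Positions where it holds: {6} → 1.

1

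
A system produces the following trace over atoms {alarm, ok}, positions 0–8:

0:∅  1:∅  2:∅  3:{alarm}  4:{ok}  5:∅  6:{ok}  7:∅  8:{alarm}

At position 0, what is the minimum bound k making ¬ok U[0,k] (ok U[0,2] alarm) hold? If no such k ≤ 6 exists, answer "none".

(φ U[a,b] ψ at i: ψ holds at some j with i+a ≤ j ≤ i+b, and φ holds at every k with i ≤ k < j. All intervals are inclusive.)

Need earliest j ≥ 0 with (ok U[0,2] alarm), and ¬ok at every k in [0,j-1].
  j=0: rhs fails.
  j=1: rhs fails.
  j=2: rhs fails.
  j=3: rhs holds; lhs holds on [0,2]. k = 3.

3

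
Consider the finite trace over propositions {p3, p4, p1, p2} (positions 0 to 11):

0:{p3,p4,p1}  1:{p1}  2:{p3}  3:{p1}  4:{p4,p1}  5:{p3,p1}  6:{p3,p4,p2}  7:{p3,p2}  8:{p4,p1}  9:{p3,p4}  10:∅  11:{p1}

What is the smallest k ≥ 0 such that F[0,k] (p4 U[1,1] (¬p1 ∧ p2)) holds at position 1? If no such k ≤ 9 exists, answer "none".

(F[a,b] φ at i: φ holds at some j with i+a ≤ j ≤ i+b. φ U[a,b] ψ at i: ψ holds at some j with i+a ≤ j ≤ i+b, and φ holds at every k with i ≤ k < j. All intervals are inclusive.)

5

Scan j = 1,2,… for (p4 U[1,1] (¬p1 ∧ p2)):
  j=1: fails
  j=2: fails
  j=3: fails
  j=4: fails
  j=5: fails
  j=6: holds
First hit at j=6, so smallest k = 6-1 = 5.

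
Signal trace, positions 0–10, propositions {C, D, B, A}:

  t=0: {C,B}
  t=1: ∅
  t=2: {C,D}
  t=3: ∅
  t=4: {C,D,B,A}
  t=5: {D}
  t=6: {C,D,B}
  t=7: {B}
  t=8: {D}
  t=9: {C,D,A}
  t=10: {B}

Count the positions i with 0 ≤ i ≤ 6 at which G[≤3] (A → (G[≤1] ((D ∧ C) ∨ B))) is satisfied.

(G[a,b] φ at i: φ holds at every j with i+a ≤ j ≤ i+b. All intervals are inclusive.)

3

Evaluate at each i in [0,6]:
  i=0: ✓ (all of [0,3])
  i=1: ✗ (fails at j=4)
  i=2: ✗ (fails at j=4)
  i=3: ✗ (fails at j=4)
  i=4: ✗ (fails at j=4)
  i=5: ✓ (all of [5,8])
  i=6: ✓ (all of [6,9])
Positions where it holds: {0, 5, 6} → 3.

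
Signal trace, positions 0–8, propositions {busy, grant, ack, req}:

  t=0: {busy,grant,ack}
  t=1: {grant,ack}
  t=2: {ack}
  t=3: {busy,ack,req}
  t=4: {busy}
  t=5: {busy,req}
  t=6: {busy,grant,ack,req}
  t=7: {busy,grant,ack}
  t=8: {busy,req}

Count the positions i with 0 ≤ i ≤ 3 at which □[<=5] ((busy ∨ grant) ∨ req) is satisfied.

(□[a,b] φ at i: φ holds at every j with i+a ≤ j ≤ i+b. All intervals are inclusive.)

Evaluate at each i in [0,3]:
  i=0: ✗ (fails at j=2)
  i=1: ✗ (fails at j=2)
  i=2: ✗ (fails at j=2)
  i=3: ✓ (all of [3,8])
Positions where it holds: {3} → 1.

1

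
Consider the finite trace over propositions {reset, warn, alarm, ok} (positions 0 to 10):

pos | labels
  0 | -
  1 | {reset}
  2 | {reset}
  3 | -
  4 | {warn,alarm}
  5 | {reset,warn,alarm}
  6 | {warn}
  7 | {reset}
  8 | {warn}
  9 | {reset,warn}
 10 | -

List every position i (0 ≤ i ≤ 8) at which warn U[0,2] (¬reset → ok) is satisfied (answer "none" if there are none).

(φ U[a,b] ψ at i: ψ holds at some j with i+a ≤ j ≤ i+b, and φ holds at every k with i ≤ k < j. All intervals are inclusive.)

Evaluate at each i in [0,8]:
  i=0: ✗ (lhs fails at k=0 before rhs at j=1)
  i=1: ✓ (rhs at j=1)
  i=2: ✓ (rhs at j=2)
  i=3: ✗ (lhs fails at k=3 before rhs at j=5)
  i=4: ✓ (rhs at j=5; lhs holds on [4,4])
  i=5: ✓ (rhs at j=5)
  i=6: ✓ (rhs at j=7; lhs holds on [6,6])
  i=7: ✓ (rhs at j=7)
  i=8: ✓ (rhs at j=9; lhs holds on [8,8])

1, 2, 4, 5, 6, 7, 8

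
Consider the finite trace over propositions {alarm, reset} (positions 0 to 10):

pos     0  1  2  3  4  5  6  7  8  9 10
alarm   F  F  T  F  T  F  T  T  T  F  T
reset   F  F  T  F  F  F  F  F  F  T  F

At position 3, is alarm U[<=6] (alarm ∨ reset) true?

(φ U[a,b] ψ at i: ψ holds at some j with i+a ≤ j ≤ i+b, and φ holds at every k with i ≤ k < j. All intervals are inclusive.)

Need some j in [3,9] with (alarm ∨ reset), and alarm at every k in [3,j-1].
  j=3: (alarm ∨ reset) false.
  j=4: (alarm ∨ reset) holds, but alarm fails at k=3 → not this j.
  j=5: (alarm ∨ reset) false.
  j=6: (alarm ∨ reset) holds, but alarm fails at k=3 → not this j.
  j=7: (alarm ∨ reset) holds, but alarm fails at k=3 → not this j.
  j=8: (alarm ∨ reset) holds, but alarm fails at k=3 → not this j.
  j=9: (alarm ∨ reset) holds, but alarm fails at k=3 → not this j.
No j in the window works → until fails.

False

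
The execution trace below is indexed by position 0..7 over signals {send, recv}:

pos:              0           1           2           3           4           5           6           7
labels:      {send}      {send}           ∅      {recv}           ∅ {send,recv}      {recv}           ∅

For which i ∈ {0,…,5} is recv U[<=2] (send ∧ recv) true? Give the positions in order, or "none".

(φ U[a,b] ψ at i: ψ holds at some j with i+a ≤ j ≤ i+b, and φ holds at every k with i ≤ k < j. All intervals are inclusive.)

Evaluate at each i in [0,5]:
  i=0: ✗ (no rhs in [0,2])
  i=1: ✗ (no rhs in [1,3])
  i=2: ✗ (no rhs in [2,4])
  i=3: ✗ (lhs fails at k=4 before rhs at j=5)
  i=4: ✗ (lhs fails at k=4 before rhs at j=5)
  i=5: ✓ (rhs at j=5)

5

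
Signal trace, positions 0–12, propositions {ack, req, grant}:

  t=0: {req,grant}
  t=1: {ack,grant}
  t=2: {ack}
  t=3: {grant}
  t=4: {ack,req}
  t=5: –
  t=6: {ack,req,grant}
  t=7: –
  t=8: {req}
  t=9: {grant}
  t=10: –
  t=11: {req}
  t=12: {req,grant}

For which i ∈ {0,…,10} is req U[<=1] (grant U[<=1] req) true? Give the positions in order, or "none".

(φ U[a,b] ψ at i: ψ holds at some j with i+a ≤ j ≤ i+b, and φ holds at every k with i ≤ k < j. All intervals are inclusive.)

0, 3, 4, 6, 8

Evaluate at each i in [0,10]:
  i=0: ✓ (rhs at j=0)
  i=1: ✗ (no rhs in [1,2])
  i=2: ✗ (lhs fails at k=2 before rhs at j=3)
  i=3: ✓ (rhs at j=3)
  i=4: ✓ (rhs at j=4)
  i=5: ✗ (lhs fails at k=5 before rhs at j=6)
  i=6: ✓ (rhs at j=6)
  i=7: ✗ (lhs fails at k=7 before rhs at j=8)
  i=8: ✓ (rhs at j=8)
  i=9: ✗ (no rhs in [9,10])
  i=10: ✗ (lhs fails at k=10 before rhs at j=11)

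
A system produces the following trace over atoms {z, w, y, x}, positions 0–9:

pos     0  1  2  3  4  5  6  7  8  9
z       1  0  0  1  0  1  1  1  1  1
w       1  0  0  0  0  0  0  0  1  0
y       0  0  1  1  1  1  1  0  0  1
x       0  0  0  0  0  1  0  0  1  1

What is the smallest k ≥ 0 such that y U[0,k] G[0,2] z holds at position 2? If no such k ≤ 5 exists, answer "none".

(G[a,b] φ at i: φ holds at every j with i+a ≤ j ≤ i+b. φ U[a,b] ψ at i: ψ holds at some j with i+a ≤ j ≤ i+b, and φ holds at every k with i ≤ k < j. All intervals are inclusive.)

Need earliest j ≥ 2 with G[0,2] z, and y at every k in [2,j-1].
  j=2: rhs fails.
  j=3: rhs fails.
  j=4: rhs fails.
  j=5: rhs holds; lhs holds on [2,4]. k = 3.

3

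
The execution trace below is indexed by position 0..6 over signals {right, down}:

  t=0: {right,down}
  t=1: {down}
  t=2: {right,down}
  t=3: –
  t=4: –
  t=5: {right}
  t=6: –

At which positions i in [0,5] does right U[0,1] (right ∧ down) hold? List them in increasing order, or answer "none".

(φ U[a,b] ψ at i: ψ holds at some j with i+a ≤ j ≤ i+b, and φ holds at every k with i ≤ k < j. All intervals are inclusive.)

0, 2

Evaluate at each i in [0,5]:
  i=0: ✓ (rhs at j=0)
  i=1: ✗ (lhs fails at k=1 before rhs at j=2)
  i=2: ✓ (rhs at j=2)
  i=3: ✗ (no rhs in [3,4])
  i=4: ✗ (no rhs in [4,5])
  i=5: ✗ (no rhs in [5,6])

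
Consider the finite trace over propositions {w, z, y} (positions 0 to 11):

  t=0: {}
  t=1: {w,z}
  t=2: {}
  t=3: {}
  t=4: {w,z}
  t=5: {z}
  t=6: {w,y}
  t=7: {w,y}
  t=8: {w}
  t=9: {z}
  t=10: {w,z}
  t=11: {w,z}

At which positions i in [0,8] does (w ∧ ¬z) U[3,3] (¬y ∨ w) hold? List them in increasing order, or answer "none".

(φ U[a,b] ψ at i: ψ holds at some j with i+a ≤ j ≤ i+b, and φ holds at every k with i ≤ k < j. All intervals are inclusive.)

Evaluate at each i in [0,8]:
  i=0: ✗ (lhs fails at k=0 before rhs at j=3)
  i=1: ✗ (lhs fails at k=1 before rhs at j=4)
  i=2: ✗ (lhs fails at k=2 before rhs at j=5)
  i=3: ✗ (lhs fails at k=3 before rhs at j=6)
  i=4: ✗ (lhs fails at k=4 before rhs at j=7)
  i=5: ✗ (lhs fails at k=5 before rhs at j=8)
  i=6: ✓ (rhs at j=9; lhs holds on [6,8])
  i=7: ✗ (lhs fails at k=9 before rhs at j=10)
  i=8: ✗ (lhs fails at k=9 before rhs at j=11)

6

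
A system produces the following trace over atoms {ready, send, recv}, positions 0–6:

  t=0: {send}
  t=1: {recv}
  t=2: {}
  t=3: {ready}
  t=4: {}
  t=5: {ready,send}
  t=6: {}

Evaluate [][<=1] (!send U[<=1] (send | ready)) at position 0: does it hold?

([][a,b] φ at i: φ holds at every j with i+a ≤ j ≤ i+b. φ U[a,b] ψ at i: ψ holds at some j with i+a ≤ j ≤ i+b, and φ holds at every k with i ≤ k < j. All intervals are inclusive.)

No

Check (!send U[<=1] (send | ready)) at every j in [0,1]:
  j=0: holds
  j=1: fails
Fails at j=1 → formula fails.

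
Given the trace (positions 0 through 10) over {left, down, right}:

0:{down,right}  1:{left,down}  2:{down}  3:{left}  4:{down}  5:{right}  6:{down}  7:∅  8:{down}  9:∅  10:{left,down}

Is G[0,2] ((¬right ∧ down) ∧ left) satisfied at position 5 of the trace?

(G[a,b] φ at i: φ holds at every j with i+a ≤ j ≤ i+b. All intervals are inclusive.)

Check ((¬right ∧ down) ∧ left) at every j in [5,7]:
  j=5: false
  j=6: false
  j=7: false
Fails at j=5 → formula fails.

No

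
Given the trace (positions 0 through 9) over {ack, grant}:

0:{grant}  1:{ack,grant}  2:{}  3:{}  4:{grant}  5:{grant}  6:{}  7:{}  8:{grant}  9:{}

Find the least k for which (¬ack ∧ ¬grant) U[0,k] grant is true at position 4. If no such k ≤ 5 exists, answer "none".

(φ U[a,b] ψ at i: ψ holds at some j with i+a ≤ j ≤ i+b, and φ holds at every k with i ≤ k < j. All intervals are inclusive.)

Need earliest j ≥ 4 with grant, and (¬ack ∧ ¬grant) at every k in [4,j-1].
  j=4: rhs holds (empty prefix). k = 0.

0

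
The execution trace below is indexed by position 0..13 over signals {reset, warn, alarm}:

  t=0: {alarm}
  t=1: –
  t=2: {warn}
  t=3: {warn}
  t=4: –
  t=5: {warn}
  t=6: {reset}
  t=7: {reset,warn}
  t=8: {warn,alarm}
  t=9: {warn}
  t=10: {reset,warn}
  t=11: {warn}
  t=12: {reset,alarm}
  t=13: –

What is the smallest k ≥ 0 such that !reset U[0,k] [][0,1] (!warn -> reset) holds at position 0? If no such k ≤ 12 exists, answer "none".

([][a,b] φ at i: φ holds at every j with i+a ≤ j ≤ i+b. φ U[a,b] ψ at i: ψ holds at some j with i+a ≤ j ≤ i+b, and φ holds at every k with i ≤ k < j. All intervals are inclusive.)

Need earliest j ≥ 0 with [][0,1] (!warn -> reset), and !reset at every k in [0,j-1].
  j=0: rhs fails.
  j=1: rhs fails.
  j=2: rhs holds; lhs holds on [0,1]. k = 2.

2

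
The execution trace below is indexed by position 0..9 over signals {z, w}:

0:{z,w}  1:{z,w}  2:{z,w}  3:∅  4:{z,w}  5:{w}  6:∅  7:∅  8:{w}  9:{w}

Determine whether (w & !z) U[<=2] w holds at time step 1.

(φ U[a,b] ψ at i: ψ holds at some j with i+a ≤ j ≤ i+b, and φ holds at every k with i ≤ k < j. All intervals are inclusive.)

Holds

Need some j in [1,3] with w, and (w & !z) at every k in [1,j-1].
  j=1: w holds; no prefix to check → satisfied.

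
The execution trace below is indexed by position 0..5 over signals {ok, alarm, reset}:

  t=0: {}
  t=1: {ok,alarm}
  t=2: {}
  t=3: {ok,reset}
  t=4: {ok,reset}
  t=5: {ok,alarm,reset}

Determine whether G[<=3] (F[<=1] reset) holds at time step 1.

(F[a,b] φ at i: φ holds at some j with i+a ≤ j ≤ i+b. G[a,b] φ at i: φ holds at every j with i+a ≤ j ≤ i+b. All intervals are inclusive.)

Check F[<=1] reset at every j in [1,4]:
  j=1: fails (none in [1,2])
  j=2: holds (witness at 3)
  j=3: holds (witness at 3)
  j=4: holds (witness at 4)
Fails at j=1 → formula fails.

No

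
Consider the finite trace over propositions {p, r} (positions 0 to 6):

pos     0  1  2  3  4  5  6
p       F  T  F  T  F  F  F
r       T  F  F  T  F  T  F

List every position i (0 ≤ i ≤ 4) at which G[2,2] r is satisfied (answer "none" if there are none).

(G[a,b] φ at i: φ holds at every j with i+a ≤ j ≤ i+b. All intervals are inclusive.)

1, 3

Evaluate at each i in [0,4]:
  i=0: ✗ (fails at j=2)
  i=1: ✓ (all of [3,3])
  i=2: ✗ (fails at j=4)
  i=3: ✓ (all of [5,5])
  i=4: ✗ (fails at j=6)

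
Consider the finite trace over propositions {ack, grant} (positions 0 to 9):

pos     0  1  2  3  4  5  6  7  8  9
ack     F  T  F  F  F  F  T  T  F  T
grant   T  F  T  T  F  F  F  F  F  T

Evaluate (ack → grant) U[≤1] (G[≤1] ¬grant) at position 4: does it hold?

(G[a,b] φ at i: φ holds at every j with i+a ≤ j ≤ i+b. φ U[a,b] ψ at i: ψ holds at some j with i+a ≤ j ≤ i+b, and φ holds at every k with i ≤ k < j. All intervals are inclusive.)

Need some j in [4,5] with G[≤1] ¬grant, and (ack → grant) at every k in [4,j-1].
  j=4: G[≤1] ¬grant holds; no prefix to check → satisfied.

Holds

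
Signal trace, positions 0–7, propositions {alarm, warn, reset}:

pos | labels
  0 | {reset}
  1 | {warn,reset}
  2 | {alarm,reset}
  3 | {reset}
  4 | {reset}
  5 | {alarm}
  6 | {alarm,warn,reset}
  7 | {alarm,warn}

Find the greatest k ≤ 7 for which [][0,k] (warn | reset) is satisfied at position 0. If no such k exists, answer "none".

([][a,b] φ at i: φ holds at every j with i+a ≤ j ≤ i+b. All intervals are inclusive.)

4

(warn | reset) must hold from j=0 onward; find where it first fails.
  j=0: holds
  j=1: holds
  j=2: holds
  j=3: holds
  j=4: holds
  j=5: fails
Holds on [0,4], so largest k = 4.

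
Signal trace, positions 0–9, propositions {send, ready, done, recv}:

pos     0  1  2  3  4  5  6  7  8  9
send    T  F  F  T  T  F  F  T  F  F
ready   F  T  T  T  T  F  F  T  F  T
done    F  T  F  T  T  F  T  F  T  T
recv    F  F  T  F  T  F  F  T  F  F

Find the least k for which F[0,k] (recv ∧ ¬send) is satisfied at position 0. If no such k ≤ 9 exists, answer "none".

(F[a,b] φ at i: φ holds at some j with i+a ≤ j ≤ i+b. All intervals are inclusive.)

2

Scan j = 0,1,… for (recv ∧ ¬send):
  j=0: fails
  j=1: fails
  j=2: holds
First hit at j=2, so smallest k = 2-0 = 2.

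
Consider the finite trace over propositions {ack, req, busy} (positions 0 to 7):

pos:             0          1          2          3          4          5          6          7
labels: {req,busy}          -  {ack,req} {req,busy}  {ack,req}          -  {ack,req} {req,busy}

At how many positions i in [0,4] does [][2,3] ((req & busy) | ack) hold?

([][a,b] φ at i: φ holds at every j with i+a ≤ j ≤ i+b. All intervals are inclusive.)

Evaluate at each i in [0,4]:
  i=0: ✓ (all of [2,3])
  i=1: ✓ (all of [3,4])
  i=2: ✗ (fails at j=5)
  i=3: ✗ (fails at j=5)
  i=4: ✓ (all of [6,7])
Positions where it holds: {0, 1, 4} → 3.

3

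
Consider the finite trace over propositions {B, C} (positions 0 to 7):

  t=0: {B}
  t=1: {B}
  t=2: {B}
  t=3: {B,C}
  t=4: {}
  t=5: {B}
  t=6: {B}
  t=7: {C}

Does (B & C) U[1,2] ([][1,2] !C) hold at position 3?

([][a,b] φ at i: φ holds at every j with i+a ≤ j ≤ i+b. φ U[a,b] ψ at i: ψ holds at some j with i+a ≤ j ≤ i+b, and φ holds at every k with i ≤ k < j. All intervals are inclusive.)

Yes

Need some j in [4,5] with [][1,2] !C, and (B & C) at every k in [3,j-1].
  j=4: [][1,2] !C holds; (B & C) holds at every k in [3,3] → satisfied.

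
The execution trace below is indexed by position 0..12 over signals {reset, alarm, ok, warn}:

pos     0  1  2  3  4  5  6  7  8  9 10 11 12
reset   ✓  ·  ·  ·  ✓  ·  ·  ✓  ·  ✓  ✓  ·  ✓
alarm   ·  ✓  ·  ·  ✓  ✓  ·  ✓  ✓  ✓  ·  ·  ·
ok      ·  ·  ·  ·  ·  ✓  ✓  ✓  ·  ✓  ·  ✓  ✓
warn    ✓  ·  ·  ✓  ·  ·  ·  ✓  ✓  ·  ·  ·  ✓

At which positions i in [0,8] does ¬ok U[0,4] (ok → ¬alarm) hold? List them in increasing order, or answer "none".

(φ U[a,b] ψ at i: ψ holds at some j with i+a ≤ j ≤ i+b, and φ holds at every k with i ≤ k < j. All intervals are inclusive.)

0, 1, 2, 3, 4, 6, 8

Evaluate at each i in [0,8]:
  i=0: ✓ (rhs at j=0)
  i=1: ✓ (rhs at j=1)
  i=2: ✓ (rhs at j=2)
  i=3: ✓ (rhs at j=3)
  i=4: ✓ (rhs at j=4)
  i=5: ✗ (lhs fails at k=5 before rhs at j=6)
  i=6: ✓ (rhs at j=6)
  i=7: ✗ (lhs fails at k=7 before rhs at j=8)
  i=8: ✓ (rhs at j=8)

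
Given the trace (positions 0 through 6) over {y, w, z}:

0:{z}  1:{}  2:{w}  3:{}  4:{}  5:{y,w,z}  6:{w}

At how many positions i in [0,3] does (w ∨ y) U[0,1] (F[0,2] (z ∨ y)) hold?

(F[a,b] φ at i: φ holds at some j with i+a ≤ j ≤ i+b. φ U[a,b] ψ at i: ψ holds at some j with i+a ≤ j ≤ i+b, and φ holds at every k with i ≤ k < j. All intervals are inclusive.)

3

Evaluate at each i in [0,3]:
  i=0: ✓ (rhs at j=0)
  i=1: ✗ (no rhs in [1,2])
  i=2: ✓ (rhs at j=3; lhs holds on [2,2])
  i=3: ✓ (rhs at j=3)
Positions where it holds: {0, 2, 3} → 3.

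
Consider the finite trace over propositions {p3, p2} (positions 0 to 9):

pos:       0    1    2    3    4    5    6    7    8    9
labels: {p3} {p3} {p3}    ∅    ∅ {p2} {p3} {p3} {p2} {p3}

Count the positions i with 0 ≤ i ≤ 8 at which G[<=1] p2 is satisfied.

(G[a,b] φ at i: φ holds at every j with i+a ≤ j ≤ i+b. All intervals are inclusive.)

Evaluate at each i in [0,8]:
  i=0: ✗ (fails at j=0)
  i=1: ✗ (fails at j=1)
  i=2: ✗ (fails at j=2)
  i=3: ✗ (fails at j=3)
  i=4: ✗ (fails at j=4)
  i=5: ✗ (fails at j=6)
  i=6: ✗ (fails at j=6)
  i=7: ✗ (fails at j=7)
  i=8: ✗ (fails at j=9)
Positions where it holds: {} → 0.

0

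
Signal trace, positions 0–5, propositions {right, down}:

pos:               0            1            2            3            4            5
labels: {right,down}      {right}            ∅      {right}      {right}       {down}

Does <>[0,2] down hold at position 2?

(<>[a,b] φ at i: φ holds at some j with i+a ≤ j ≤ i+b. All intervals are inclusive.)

False

Check down at each j in [2,4]:
  j=2: false
  j=3: false
  j=4: false
No position in the window satisfies it → formula fails.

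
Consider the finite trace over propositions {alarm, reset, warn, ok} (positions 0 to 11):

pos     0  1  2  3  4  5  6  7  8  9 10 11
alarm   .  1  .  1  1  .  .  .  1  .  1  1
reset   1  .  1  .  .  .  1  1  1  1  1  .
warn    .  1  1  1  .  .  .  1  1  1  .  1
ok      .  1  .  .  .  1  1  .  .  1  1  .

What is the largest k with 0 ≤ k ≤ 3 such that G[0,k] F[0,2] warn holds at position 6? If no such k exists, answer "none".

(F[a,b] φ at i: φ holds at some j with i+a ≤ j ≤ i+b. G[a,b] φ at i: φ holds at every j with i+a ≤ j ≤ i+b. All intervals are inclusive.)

F[0,2] warn must hold from j=6 onward; find where it first fails.
  j=6: holds
  j=7: holds
  j=8: holds
  j=9: holds
Holds through j=9; largest k = 3.

3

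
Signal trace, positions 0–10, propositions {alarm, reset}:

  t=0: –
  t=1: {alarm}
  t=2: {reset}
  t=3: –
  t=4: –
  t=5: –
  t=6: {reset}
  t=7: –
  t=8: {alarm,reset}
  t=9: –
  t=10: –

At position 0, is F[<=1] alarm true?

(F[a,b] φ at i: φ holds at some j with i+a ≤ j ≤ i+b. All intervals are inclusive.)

Check alarm at each j in [0,1]:
  j=0: false
  j=1: true
Found at j=1 → formula holds.

Holds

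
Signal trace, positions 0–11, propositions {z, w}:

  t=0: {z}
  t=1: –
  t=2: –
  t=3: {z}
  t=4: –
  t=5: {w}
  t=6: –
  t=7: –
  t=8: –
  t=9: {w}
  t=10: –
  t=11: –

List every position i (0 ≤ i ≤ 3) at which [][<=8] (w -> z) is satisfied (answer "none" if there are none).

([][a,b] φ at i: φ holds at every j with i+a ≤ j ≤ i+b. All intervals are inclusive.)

none

Evaluate at each i in [0,3]:
  i=0: ✗ (fails at j=5)
  i=1: ✗ (fails at j=5)
  i=2: ✗ (fails at j=5)
  i=3: ✗ (fails at j=5)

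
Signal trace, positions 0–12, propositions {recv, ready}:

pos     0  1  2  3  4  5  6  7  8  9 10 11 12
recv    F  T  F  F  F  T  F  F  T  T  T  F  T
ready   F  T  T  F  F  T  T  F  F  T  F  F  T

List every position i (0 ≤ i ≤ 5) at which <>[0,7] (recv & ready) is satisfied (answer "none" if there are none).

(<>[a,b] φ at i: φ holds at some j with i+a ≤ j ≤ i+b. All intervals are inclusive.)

0, 1, 2, 3, 4, 5

Evaluate at each i in [0,5]:
  i=0: ✓ (witness j=1)
  i=1: ✓ (witness j=1)
  i=2: ✓ (witness j=5)
  i=3: ✓ (witness j=5)
  i=4: ✓ (witness j=5)
  i=5: ✓ (witness j=5)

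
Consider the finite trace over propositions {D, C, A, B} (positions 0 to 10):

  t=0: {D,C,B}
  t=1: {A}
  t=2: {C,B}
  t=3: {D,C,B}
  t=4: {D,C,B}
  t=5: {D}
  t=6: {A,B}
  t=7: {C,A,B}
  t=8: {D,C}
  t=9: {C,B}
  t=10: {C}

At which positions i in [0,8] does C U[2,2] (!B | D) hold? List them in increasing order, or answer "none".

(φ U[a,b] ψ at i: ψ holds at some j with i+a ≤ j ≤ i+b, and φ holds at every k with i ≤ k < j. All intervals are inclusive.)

Evaluate at each i in [0,8]:
  i=0: ✗ (no rhs in [2,2])
  i=1: ✗ (lhs fails at k=1 before rhs at j=3)
  i=2: ✓ (rhs at j=4; lhs holds on [2,3])
  i=3: ✓ (rhs at j=5; lhs holds on [3,4])
  i=4: ✗ (no rhs in [6,6])
  i=5: ✗ (no rhs in [7,7])
  i=6: ✗ (lhs fails at k=6 before rhs at j=8)
  i=7: ✗ (no rhs in [9,9])
  i=8: ✓ (rhs at j=10; lhs holds on [8,9])

2, 3, 8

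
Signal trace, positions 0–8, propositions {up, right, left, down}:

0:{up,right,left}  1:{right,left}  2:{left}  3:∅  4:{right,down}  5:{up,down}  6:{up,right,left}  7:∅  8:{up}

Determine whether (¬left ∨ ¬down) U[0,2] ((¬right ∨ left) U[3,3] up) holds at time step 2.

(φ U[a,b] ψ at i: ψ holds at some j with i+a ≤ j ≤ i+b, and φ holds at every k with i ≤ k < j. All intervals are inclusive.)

Does not hold

Need some j in [2,4] with ((¬right ∨ left) U[3,3] up), and (¬left ∨ ¬down) at every k in [2,j-1].
  j=2: ((¬right ∨ left) U[3,3] up) — fails.
  j=3: ((¬right ∨ left) U[3,3] up) — fails.
  j=4: ((¬right ∨ left) U[3,3] up) — fails.
No j in the window works → until fails.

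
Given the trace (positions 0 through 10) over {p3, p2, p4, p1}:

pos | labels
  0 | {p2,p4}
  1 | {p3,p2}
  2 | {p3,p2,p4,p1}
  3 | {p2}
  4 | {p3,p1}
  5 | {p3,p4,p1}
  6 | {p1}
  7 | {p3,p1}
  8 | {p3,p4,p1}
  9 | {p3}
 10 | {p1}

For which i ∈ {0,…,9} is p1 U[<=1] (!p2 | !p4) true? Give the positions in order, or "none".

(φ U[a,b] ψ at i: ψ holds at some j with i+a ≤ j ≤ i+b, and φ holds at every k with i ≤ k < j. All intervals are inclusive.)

Evaluate at each i in [0,9]:
  i=0: ✗ (lhs fails at k=0 before rhs at j=1)
  i=1: ✓ (rhs at j=1)
  i=2: ✓ (rhs at j=3; lhs holds on [2,2])
  i=3: ✓ (rhs at j=3)
  i=4: ✓ (rhs at j=4)
  i=5: ✓ (rhs at j=5)
  i=6: ✓ (rhs at j=6)
  i=7: ✓ (rhs at j=7)
  i=8: ✓ (rhs at j=8)
  i=9: ✓ (rhs at j=9)

1, 2, 3, 4, 5, 6, 7, 8, 9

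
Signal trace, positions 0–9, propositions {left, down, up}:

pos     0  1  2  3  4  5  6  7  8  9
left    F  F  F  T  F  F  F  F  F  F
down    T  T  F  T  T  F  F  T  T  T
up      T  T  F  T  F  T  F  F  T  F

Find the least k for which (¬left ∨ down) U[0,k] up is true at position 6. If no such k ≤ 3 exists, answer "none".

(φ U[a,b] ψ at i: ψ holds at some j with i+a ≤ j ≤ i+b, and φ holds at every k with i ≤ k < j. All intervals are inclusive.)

2

Need earliest j ≥ 6 with up, and (¬left ∨ down) at every k in [6,j-1].
  j=6: rhs fails.
  j=7: rhs fails.
  j=8: rhs holds; lhs holds on [6,7]. k = 2.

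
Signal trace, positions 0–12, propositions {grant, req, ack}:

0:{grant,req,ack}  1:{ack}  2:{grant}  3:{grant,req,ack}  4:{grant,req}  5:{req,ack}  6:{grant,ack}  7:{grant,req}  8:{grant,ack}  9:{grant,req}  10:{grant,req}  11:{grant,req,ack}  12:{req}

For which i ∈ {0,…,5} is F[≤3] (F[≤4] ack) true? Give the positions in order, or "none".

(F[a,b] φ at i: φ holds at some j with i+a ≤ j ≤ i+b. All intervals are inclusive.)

0, 1, 2, 3, 4, 5

Evaluate at each i in [0,5]:
  i=0: ✓ (witness j=0)
  i=1: ✓ (witness j=1)
  i=2: ✓ (witness j=2)
  i=3: ✓ (witness j=3)
  i=4: ✓ (witness j=4)
  i=5: ✓ (witness j=5)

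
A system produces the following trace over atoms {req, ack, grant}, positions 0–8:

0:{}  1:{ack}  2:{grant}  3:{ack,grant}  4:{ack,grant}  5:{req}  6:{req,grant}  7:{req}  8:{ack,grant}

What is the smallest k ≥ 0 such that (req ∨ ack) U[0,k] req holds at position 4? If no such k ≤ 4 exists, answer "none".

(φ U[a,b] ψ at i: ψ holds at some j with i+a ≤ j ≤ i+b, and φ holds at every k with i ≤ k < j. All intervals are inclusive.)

Need earliest j ≥ 4 with req, and (req ∨ ack) at every k in [4,j-1].
  j=4: rhs fails.
  j=5: rhs holds; lhs holds on [4,4]. k = 1.

1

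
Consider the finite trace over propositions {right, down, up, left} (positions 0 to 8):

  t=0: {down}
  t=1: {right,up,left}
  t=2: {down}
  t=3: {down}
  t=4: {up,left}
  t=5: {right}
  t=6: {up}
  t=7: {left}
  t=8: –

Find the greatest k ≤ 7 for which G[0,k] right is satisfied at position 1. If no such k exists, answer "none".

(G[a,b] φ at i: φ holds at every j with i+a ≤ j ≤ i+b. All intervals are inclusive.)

right must hold from j=1 onward; find where it first fails.
  j=1: holds
  j=2: fails
Holds on [1,1], so largest k = 0.

0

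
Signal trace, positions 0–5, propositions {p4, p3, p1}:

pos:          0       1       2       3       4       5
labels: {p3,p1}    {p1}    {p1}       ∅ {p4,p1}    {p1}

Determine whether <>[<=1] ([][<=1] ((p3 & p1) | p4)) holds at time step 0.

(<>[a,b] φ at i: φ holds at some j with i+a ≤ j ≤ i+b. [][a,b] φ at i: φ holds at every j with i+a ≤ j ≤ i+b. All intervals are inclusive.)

Does not hold

Check [][<=1] ((p3 & p1) | p4) at each j in [0,1]:
  j=0: fails at 1
  j=1: fails at 1
No position in the window satisfies it → formula fails.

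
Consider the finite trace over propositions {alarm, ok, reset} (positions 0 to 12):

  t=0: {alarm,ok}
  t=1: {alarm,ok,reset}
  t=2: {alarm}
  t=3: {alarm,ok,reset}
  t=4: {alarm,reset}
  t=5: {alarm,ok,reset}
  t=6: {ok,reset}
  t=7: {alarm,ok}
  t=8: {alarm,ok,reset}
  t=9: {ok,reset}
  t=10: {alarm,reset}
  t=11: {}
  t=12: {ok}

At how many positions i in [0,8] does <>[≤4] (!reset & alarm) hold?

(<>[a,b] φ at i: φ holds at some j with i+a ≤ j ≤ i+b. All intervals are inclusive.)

8

Evaluate at each i in [0,8]:
  i=0: ✓ (witness j=0)
  i=1: ✓ (witness j=2)
  i=2: ✓ (witness j=2)
  i=3: ✓ (witness j=7)
  i=4: ✓ (witness j=7)
  i=5: ✓ (witness j=7)
  i=6: ✓ (witness j=7)
  i=7: ✓ (witness j=7)
  i=8: ✗ (none in [8,12])
Positions where it holds: {0, 1, 2, 3, 4, 5, 6, 7} → 8.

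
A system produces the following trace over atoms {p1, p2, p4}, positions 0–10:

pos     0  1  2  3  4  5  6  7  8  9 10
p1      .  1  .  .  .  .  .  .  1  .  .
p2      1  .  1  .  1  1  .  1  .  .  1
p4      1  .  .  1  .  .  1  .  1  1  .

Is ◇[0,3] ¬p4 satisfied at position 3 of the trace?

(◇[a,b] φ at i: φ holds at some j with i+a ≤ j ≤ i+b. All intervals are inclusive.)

Check ¬p4 at each j in [3,6]:
  j=3: false
  j=4: true
  j=5: true
  j=6: false
Found at j=4 → formula holds.

Yes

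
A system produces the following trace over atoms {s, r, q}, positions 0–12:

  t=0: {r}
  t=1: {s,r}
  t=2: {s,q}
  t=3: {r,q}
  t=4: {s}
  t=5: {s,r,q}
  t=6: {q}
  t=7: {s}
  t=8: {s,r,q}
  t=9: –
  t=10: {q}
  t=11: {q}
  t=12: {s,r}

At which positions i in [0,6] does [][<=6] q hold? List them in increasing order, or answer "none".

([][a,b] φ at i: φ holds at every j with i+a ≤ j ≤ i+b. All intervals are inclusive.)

none

Evaluate at each i in [0,6]:
  i=0: ✗ (fails at j=0)
  i=1: ✗ (fails at j=1)
  i=2: ✗ (fails at j=4)
  i=3: ✗ (fails at j=4)
  i=4: ✗ (fails at j=4)
  i=5: ✗ (fails at j=7)
  i=6: ✗ (fails at j=7)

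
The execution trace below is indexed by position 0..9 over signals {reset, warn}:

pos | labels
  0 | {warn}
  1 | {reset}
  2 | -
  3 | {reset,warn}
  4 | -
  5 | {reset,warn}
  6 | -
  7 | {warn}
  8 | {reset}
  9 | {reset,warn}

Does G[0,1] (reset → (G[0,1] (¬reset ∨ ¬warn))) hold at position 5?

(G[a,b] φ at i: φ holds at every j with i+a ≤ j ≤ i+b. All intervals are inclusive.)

False

Check (reset → (G[0,1] (¬reset ∨ ¬warn))) at every j in [5,6]:
  j=5: antecedent true; consequent fails at 5 → ✗
  j=6: antecedent false → ✓
Fails at j=5 → formula fails.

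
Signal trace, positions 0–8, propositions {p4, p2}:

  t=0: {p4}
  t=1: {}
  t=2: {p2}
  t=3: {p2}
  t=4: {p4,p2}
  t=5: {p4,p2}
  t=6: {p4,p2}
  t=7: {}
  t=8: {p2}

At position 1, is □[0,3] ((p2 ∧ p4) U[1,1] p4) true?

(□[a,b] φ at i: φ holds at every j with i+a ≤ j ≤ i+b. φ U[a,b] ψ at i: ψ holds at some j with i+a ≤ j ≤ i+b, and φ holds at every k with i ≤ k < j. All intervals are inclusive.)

No

Check ((p2 ∧ p4) U[1,1] p4) at every j in [1,4]:
  j=1: fails
  j=2: fails
  j=3: fails
  j=4: holds
Fails at j=1 → formula fails.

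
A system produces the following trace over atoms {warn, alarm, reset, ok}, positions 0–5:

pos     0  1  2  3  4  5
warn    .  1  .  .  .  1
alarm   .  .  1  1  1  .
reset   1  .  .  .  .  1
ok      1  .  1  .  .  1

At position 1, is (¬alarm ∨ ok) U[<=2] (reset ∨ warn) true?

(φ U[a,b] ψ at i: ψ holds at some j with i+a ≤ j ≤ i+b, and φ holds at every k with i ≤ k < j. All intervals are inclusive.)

Holds

Need some j in [1,3] with (reset ∨ warn), and (¬alarm ∨ ok) at every k in [1,j-1].
  j=1: (reset ∨ warn) holds; no prefix to check → satisfied.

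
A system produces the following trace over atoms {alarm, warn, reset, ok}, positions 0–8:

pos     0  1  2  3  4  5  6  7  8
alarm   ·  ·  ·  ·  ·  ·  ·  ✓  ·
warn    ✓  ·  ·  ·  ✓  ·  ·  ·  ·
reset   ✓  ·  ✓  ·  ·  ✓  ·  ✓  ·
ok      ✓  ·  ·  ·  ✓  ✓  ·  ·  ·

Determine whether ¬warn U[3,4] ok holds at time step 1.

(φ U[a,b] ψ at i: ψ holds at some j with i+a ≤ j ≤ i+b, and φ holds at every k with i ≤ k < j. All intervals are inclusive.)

Need some j in [4,5] with ok, and ¬warn at every k in [1,j-1].
  j=4: ok holds; ¬warn holds at every k in [1,3] → satisfied.

Yes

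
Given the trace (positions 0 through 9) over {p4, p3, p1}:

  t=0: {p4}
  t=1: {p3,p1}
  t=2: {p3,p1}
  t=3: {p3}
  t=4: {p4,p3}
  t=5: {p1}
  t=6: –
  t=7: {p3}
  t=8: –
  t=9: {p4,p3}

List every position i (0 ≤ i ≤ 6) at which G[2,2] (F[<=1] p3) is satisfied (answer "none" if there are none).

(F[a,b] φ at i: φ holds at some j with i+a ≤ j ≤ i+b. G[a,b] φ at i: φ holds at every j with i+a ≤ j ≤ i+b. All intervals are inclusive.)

0, 1, 2, 4, 5, 6

Evaluate at each i in [0,6]:
  i=0: ✓ (all of [2,2])
  i=1: ✓ (all of [3,3])
  i=2: ✓ (all of [4,4])
  i=3: ✗ (fails at j=5)
  i=4: ✓ (all of [6,6])
  i=5: ✓ (all of [7,7])
  i=6: ✓ (all of [8,8])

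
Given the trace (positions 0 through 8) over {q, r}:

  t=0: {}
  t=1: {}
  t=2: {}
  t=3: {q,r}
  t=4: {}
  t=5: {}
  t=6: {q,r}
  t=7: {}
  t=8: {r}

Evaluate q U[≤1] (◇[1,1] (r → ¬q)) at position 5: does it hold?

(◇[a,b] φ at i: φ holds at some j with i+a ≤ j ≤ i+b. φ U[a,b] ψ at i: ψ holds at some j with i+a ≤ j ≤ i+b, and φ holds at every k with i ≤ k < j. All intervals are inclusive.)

Need some j in [5,6] with ◇[1,1] (r → ¬q), and q at every k in [5,j-1].
  j=5: ◇[1,1] (r → ¬q) — fails (none in [6,6]).
  j=6: ◇[1,1] (r → ¬q) holds, but q fails at k=5 → not this j.
No j in the window works → until fails.

No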